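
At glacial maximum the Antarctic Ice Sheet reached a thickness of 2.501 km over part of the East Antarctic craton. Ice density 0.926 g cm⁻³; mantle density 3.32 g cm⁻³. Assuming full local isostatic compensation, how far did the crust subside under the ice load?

Balancing pressure at the compensation depth: the ice load ρ_ice t is balanced by mantle displaced below, ρ_m s.
s = t ρ_ice / ρ_m = 2.501 km × 0.926/3.32 = 0.698 km.

0.698 km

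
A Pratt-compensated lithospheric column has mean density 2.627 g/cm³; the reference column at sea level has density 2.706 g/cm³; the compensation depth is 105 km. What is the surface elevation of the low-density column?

3.16 km

ρ_ref D = ρ (D + h) → h = D (ρ_ref − ρ)/ρ.
h = 105 km × (2.706 − 2.627)/2.627 = 3.16 km.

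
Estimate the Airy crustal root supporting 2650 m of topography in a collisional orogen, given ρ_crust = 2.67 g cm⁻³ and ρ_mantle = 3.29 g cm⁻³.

11400 m

Isostatic balance requires: the weight of the topography is balanced by the buoyancy of the root, ρ_c h = (ρ_m − ρ_c) r.
r = h · ρ_c / (ρ_m − ρ_c) = 2650 m × 2.67 / (3.29 − 2.67) = 11400 m.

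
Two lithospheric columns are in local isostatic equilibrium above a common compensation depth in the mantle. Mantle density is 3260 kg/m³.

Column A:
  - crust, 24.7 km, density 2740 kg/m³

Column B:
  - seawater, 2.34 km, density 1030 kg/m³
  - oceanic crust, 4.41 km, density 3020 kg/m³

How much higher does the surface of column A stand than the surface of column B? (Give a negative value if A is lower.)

For any compensation level in the mantle, the mantle terms cancel and isostasy reduces to e = (Σt_A − Σt_B) − (Σ(ρt)_A − Σ(ρt)_B) / ρ_m.
Σt_A = 24.7 km; Σt_B = 6.75 km; Σ(ρt)_A = 67678; Σ(ρt)_B = 15728.4 (in km·kg/m³).
e = (24.7 − 6.75) − (67678 − 15728.4) / 3260 = 2.01 km.

2.01 km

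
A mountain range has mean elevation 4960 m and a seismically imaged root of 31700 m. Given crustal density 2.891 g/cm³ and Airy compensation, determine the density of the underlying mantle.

Airy balance: ρ_c h = (ρ_m − ρ_c) r → ρ_m = ρ_c (1 + h/r).
ρ_m = 2.891 × (1 + 4960 m/31700 m) = 3.34 g/cm³.

3.34 g/cm³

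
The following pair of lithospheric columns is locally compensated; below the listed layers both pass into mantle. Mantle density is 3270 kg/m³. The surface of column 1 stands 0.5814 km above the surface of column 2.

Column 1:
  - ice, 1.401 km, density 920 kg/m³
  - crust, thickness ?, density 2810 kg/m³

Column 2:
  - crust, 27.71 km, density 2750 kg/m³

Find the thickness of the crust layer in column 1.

28.3 km

Take the compensation level at the base of the deeper column (depth z_c below the surface of column 1) and equate Σ ρ_i t_i down to z_c; mantle fills any gap and the z_c terms cancel.
Column 1: 1.401×920 + x×2810 + (z_c − 1.401 − x)×3270
Column 2: 0.5814×0 + 27.71×2750 + (z_c − 0.5814 − 27.71)×3270
The z_c×3270 term appears on both sides and cancels. Collect the known terms of each column as K = Σ(ρt)_known − 3270 × (depth of known layers): K_1 = 1288.92 − 3270×1.401 = −3292.35; K_2 = 76202.5 − 3270×(0.5814 + 27.71) = −16310.378.
Balance: K_1 − x×(3270 − 2810) = K_2, so x = (K_1 − K_2)/(3270 − 2810) = 13018/460 = 28.3 km.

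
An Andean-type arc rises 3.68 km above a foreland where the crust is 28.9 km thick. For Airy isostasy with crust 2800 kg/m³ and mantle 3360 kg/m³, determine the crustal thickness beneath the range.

51 km

Root depth r = h ρ_c / (ρ_m − ρ_c) = 3.68 km × 2800 / 560 = 18.4 km.
Total thickness = T + h + r = 28.9 km + 3.68 km + 18.4 km = 51 km.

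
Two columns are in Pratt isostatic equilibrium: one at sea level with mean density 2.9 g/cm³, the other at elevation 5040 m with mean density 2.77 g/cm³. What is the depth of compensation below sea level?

ρ_ref D = ρ (D + h) → D (ρ_ref − ρ) = ρ h.
D = ρ h/(ρ_ref − ρ) = 2.77 × 5040 m/(2.9 − 2.77) = 107000 m.

107000 m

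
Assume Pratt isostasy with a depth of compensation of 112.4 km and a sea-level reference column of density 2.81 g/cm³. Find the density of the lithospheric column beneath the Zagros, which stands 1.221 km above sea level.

2.78 g/cm³

Pratt balance: ρ_ref D = ρ (D + h).
ρ = ρ_ref D/(D + h) = 2.81 × 112.4 km/(112.4 km + 1.221 km) = 2.78 g/cm³.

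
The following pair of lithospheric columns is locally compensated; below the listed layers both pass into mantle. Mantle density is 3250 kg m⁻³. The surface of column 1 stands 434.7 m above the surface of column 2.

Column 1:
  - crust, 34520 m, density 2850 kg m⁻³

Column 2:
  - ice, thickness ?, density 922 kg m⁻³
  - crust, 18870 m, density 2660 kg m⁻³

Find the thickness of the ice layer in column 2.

Take the compensation level at the base of the deeper column (depth z_c below the surface of column 1) and equate Σ ρ_i t_i down to z_c; mantle fills any gap and the z_c terms cancel.
Column 1: 34520×2850 + (z_c − 34520)×3250
Column 2: 434.7×0 + x×922 + 18870×2660 + (z_c − 434.7 − 18870 − x)×3250
The z_c×3250 term appears on both sides and cancels. Collect the known terms of each column as K = Σ(ρt)_known − 3250 × (depth of known layers): K_1 = 98382000 − 3250×34520 = −13808000; K_2 = 50194200 − 3250×(434.7 + 18870) = −12546075.
Balance: K_1 = K_2 − x×(3250 − 922), so x = (K_2 − K_1)/(3250 − 922) = 1261920/2328 = 542 m.

542 m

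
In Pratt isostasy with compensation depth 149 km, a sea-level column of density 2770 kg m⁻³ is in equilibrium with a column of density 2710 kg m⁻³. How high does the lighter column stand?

3.3 km

ρ_ref D = ρ (D + h) → h = D (ρ_ref − ρ)/ρ.
h = 149 km × (2770 − 2710)/2710 = 3.3 km.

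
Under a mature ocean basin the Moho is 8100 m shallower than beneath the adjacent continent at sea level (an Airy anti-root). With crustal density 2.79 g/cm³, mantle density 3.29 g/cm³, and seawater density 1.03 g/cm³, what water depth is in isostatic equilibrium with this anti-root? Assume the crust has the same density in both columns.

2300 m

Replacing a thickness d of crust by seawater at the top must be balanced by replacing crust with mantle at the base: d (ρ_c − ρ_w) = a (ρ_m − ρ_c).
d = a (ρ_m − ρ_c)/(ρ_c − ρ_w) = 8100 m × 0.5/1.76 = 2300 m.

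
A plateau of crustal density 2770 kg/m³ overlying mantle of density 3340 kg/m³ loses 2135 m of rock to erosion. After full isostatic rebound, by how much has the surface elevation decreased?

Rebound u = e ρ_c/ρ_m = 2135 m × 2770/3340 = 1771 m.
Net surface drop = e − u = 2135 m − 1771 m = e (ρ_m − ρ_c)/ρ_m = 364 m.

364 m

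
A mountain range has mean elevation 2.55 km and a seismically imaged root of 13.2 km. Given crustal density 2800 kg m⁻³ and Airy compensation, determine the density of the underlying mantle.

3340 kg m⁻³

Airy balance: ρ_c h = (ρ_m − ρ_c) r → ρ_m = ρ_c (1 + h/r).
ρ_m = 2800 × (1 + 2.55 km/13.2 km) = 3340 kg m⁻³.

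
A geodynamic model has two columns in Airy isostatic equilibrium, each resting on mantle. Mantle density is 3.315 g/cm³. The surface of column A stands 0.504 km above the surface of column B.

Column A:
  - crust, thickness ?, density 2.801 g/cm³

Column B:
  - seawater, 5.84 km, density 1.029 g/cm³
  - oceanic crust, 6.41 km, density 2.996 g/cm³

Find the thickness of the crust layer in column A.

33.2 km

Take the compensation level at the base of the deeper column (depth z_c below the surface of column A) and equate Σ ρ_i t_i down to z_c; mantle fills any gap and the z_c terms cancel.
Column A: x×2.801 + (z_c − 0 − x)×3.315
Column B: 0.504×0 + 5.84×1.029 + 6.41×2.996 + (z_c − 0.504 − 12.25)×3.315
The z_c×3.315 term appears on both sides and cancels. Collect the known terms of each column as K = Σ(ρt)_known − 3.315 × (depth of known layers): K_A = 0 − 3.315×0 = 0; K_B = 25.21372 − 3.315×(0.504 + 12.25) = −17.06579.
Balance: K_A − x×(3.315 − 2.801) = K_B, so x = (K_A − K_B)/(3.315 − 2.801) = 17.0658/0.514 = 33.2 km.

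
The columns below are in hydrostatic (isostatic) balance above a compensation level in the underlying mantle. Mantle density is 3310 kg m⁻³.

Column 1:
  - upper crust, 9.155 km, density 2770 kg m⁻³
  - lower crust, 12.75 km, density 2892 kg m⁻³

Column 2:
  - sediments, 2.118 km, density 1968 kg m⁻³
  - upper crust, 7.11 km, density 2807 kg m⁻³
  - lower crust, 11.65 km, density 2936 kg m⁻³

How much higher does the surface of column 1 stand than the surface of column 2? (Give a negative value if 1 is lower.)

For any compensation level in the mantle, the mantle terms cancel and isostasy reduces to e = (Σt_1 − Σt_2) − (Σ(ρt)_1 − Σ(ρt)_2) / ρ_m.
Σt_1 = 21.905 km; Σt_2 = 20.878 km; Σ(ρt)_1 = 62232.35; Σ(ρt)_2 = 58330.394 (in km·kg m⁻³).
e = (21.905 − 20.878) − (62232.35 − 58330.394) / 3310 = −0.152 km.

−0.152 km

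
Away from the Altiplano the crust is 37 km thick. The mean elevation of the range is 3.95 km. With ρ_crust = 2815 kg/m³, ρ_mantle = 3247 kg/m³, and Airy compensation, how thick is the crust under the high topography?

Root depth r = h ρ_c / (ρ_m − ρ_c) = 3.95 km × 2815 / 432 = 25.74 km.
Total thickness = T + h + r = 37 km + 3.95 km + 25.74 km = 66.7 km.

66.7 km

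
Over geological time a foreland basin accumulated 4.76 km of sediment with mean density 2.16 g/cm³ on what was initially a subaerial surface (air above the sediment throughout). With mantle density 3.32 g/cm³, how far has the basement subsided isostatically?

Subaerial load: s = t ρ_sed / ρ_m = 4.76 km × 2.16/3.32 = 3.1 km.

3.1 km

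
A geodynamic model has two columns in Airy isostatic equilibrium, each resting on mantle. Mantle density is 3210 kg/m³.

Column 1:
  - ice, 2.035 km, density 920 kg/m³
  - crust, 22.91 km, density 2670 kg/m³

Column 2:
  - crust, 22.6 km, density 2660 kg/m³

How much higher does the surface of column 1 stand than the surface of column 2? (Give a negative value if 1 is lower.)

For any compensation level in the mantle, the mantle terms cancel and isostasy reduces to e = (Σt_1 − Σt_2) − (Σ(ρt)_1 − Σ(ρt)_2) / ρ_m.
Σt_1 = 24.945 km; Σt_2 = 22.6 km; Σ(ρt)_1 = 63041.9; Σ(ρt)_2 = 60116 (in km·kg/m³).
e = (24.945 − 22.6) − (63041.9 − 60116) / 3210 = 1.43 km.

1.43 km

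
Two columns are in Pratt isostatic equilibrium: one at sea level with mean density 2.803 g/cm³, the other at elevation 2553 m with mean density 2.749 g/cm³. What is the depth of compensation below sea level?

130000 m

ρ_ref D = ρ (D + h) → D (ρ_ref − ρ) = ρ h.
D = ρ h/(ρ_ref − ρ) = 2.749 × 2553 m/(2.803 − 2.749) = 130000 m.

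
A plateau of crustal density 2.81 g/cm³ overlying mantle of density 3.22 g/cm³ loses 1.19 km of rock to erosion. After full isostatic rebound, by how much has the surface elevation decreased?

0.152 km

Rebound u = e ρ_c/ρ_m = 1.19 km × 2.81/3.22 = 1.038 km.
Net surface drop = e − u = 1.19 km − 1.038 km = e (ρ_m − ρ_c)/ρ_m = 0.152 km.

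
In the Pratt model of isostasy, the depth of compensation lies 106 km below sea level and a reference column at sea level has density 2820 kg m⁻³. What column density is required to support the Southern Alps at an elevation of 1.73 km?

Pratt balance: ρ_ref D = ρ (D + h).
ρ = ρ_ref D/(D + h) = 2820 × 106 km/(106 km + 1.73 km) = 2770 kg m⁻³.

2770 kg m⁻³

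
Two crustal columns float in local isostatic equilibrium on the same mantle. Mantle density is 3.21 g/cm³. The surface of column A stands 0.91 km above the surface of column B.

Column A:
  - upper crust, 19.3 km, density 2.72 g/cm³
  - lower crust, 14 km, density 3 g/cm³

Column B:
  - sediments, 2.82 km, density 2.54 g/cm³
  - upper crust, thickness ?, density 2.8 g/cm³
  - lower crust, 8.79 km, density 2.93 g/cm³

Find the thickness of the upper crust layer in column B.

12.5 km

Take the compensation level at the base of the deeper column (depth z_c below the surface of column A) and equate Σ ρ_i t_i down to z_c; mantle fills any gap and the z_c terms cancel.
Column A: 19.3×2.72 + 14×3 + (z_c − 33.3)×3.21
Column B: 0.91×0 + 2.82×2.54 + x×2.8 + 8.79×2.93 + (z_c − 0.91 − 11.61 − x)×3.21
The z_c×3.21 term appears on both sides and cancels. Collect the known terms of each column as K = Σ(ρt)_known − 3.21 × (depth of known layers): K_A = 94.496 − 3.21×33.3 = −12.397; K_B = 32.9175 − 3.21×(0.91 + 11.61) = −7.2717.
Balance: K_A = K_B − x×(3.21 − 2.8), so x = (K_B − K_A)/(3.21 − 2.8) = 5.1253/0.41 = 12.5 km.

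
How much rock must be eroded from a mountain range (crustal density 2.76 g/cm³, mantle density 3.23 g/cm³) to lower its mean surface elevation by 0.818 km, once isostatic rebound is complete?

5.62 km

Net drop Δ = e − u = e − e ρ_c/ρ_m = e (ρ_m − ρ_c)/ρ_m.
e = Δ ρ_m/(ρ_m − ρ_c) = 0.818 km × 3.23/0.47 = 5.62 km.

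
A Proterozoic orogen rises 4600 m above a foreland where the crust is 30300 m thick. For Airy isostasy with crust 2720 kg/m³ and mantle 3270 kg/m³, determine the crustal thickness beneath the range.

57600 m

Root depth r = h ρ_c / (ρ_m − ρ_c) = 4600 m × 2720 / 550 = 22750 m.
Total thickness = T + h + r = 30300 m + 4600 m + 22750 m = 57600 m.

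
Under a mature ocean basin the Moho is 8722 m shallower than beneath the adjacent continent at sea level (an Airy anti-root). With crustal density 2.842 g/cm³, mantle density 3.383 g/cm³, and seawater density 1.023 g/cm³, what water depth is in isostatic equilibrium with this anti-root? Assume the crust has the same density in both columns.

Replacing a thickness d of crust by seawater at the top must be balanced by replacing crust with mantle at the base: d (ρ_c − ρ_w) = a (ρ_m − ρ_c).
d = a (ρ_m − ρ_c)/(ρ_c − ρ_w) = 8722 m × 0.541/1.819 = 2590 m.

2590 m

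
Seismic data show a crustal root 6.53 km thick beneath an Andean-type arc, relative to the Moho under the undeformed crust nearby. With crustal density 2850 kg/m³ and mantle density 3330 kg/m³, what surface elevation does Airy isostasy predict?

Isostatic balance requires: ρ_c h = (ρ_m − ρ_c) r.
h = r (ρ_m − ρ_c) / ρ_c = 6.53 km × (3330 − 2850) / 2850 = 1.1 km.

1.1 km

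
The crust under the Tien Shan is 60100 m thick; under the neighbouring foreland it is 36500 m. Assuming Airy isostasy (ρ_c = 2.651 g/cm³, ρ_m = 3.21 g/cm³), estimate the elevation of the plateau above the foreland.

Excess crust Δ = 60100 m − 36500 m = 23600 m, split between elevation h and root r with h + r = Δ.
Airy balance ρ_c h = (ρ_m − ρ_c) r gives r = h ρ_c/(ρ_m − ρ_c), so h (1 + ρ_c/(ρ_m − ρ_c)) = Δ, i.e. h = Δ (ρ_m − ρ_c)/ρ_m.
h = 23600 m × 0.559/3.21 = 4110 m.

4110 m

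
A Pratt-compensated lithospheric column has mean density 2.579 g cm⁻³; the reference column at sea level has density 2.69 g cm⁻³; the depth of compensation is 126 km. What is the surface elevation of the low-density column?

5.42 km

ρ_ref D = ρ (D + h) → h = D (ρ_ref − ρ)/ρ.
h = 126 km × (2.69 − 2.579)/2.579 = 5.42 km.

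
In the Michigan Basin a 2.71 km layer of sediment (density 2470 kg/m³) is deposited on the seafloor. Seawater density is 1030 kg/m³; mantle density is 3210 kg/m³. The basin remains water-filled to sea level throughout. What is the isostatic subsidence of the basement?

Submarine loading: the sediment displaces seawater, and the subsidence is in turn flooded, so s (ρ_m − ρ_w) = t (ρ_sed − ρ_w).
s = 2.71 km × (2470 − 1030) / (3210 − 1030) = 1.79 km.

1.79 km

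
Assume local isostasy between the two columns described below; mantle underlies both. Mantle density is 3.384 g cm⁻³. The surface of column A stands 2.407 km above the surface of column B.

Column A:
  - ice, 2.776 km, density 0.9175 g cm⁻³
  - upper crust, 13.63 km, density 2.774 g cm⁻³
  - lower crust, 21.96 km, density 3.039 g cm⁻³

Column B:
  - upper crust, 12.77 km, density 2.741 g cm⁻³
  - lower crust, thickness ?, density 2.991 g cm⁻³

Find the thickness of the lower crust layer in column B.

16.2 km

Take the compensation level at the base of the deeper column (depth z_c below the surface of column A) and equate Σ ρ_i t_i down to z_c; mantle fills any gap and the z_c terms cancel.
Column A: 2.776×0.9175 + 13.63×2.774 + 21.96×3.039 + (z_c − 38.366)×3.384
Column B: 2.407×0 + 12.77×2.741 + x×2.991 + (z_c − 2.407 − 12.77 − x)×3.384
The z_c×3.384 term appears on both sides and cancels. Collect the known terms of each column as K = Σ(ρt)_known − 3.384 × (depth of known layers): K_A = 107.09304 − 3.384×38.366 = −22.737504; K_B = 35.00257 − 3.384×(2.407 + 12.77) = −16.356398.
Balance: K_A = K_B − x×(3.384 − 2.991), so x = (K_B − K_A)/(3.384 − 2.991) = 6.38111/0.393 = 16.2 km.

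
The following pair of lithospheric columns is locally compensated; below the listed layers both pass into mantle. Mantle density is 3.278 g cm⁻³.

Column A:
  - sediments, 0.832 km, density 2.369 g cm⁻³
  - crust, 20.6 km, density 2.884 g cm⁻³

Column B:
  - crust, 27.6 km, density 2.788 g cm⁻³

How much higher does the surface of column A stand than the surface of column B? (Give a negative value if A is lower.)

−1.42 km

For any compensation level in the mantle, the mantle terms cancel and isostasy reduces to e = (Σt_A − Σt_B) − (Σ(ρt)_A − Σ(ρt)_B) / ρ_m.
Σt_A = 21.432 km; Σt_B = 27.6 km; Σ(ρt)_A = 61.381408; Σ(ρt)_B = 76.9488 (in km·g cm⁻³).
e = (21.432 − 27.6) − (61.381408 − 76.9488) / 3.278 = −1.42 km.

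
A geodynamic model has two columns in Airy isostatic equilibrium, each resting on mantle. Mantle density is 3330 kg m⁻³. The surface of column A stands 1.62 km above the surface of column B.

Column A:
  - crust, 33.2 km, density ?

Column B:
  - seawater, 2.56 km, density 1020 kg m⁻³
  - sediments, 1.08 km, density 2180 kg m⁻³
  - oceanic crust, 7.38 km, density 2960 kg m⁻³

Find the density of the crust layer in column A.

2870 kg m⁻³

Take the compensation level at the base of the deeper column (depth z_c below the surface of column A) and equate Σ ρ_i t_i down to z_c; mantle fills any gap and the z_c terms cancel.
Column A: 33.2×ρ + (z_c − 33.2)×3330
Column B: 1.62×0 + 2.56×1020 + 1.08×2180 + 7.38×2960 + (z_c − 1.62 − 11.02)×3330
The z_c×3330 term appears on both sides and cancels. Collect the known terms of each column as K = Σ(ρt)_known − 3330 × (depth of known layers): K_A = 0 − 3330×33.2 = −110556; K_B = 26810.4 − 3330×(1.62 + 11.02) = −15280.8.
Balance: K_A + 33.2×ρ = K_B, so ρ = (K_B − K_A)/33.2 = 95275.2/33.2 = 2870 kg m⁻³.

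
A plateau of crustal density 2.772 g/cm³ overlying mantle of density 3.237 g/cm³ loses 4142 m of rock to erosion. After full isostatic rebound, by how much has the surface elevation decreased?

595 m

Rebound u = e ρ_c/ρ_m = 4142 m × 2.772/3.237 = 3547 m.
Net surface drop = e − u = 4142 m − 3547 m = e (ρ_m − ρ_c)/ρ_m = 595 m.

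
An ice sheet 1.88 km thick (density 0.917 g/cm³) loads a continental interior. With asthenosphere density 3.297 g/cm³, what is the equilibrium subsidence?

0.523 km

By Archimedes' principle applied to the lithosphere: the ice load ρ_ice t is balanced by mantle displaced below, ρ_m s.
s = t ρ_ice / ρ_m = 1.88 km × 0.917/3.297 = 0.523 km.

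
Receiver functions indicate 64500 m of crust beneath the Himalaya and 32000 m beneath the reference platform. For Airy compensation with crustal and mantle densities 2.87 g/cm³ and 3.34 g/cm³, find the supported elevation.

4570 m

Excess crust Δ = 64500 m − 32000 m = 32500 m, split between elevation h and root r with h + r = Δ.
Airy balance ρ_c h = (ρ_m − ρ_c) r gives r = h ρ_c/(ρ_m − ρ_c), so h (1 + ρ_c/(ρ_m − ρ_c)) = Δ, i.e. h = Δ (ρ_m − ρ_c)/ρ_m.
h = 32500 m × 0.47/3.34 = 4570 m.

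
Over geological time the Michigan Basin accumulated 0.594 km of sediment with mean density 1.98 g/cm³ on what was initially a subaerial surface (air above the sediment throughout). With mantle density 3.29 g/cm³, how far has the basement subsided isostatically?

Subaerial load: s = t ρ_sed / ρ_m = 0.594 km × 1.98/3.29 = 0.357 km.

0.357 km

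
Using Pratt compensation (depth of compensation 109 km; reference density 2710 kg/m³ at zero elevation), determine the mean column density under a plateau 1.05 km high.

2680 kg/m³

Pratt balance: ρ_ref D = ρ (D + h).
ρ = ρ_ref D/(D + h) = 2710 × 109 km/(109 km + 1.05 km) = 2680 kg/m³.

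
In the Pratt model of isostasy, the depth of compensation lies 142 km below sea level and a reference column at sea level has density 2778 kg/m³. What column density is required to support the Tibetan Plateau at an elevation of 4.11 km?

Pratt balance: ρ_ref D = ρ (D + h).
ρ = ρ_ref D/(D + h) = 2778 × 142 km/(142 km + 4.11 km) = 2700 kg/m³.

2700 kg/m³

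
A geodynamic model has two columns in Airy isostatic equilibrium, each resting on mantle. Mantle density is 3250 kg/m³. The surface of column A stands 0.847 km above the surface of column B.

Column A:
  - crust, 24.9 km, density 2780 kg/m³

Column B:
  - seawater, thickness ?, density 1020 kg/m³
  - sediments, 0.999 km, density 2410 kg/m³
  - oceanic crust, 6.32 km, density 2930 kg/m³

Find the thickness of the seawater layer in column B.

2.73 km

Take the compensation level at the base of the deeper column (depth z_c below the surface of column A) and equate Σ ρ_i t_i down to z_c; mantle fills any gap and the z_c terms cancel.
Column A: 24.9×2780 + (z_c − 24.9)×3250
Column B: 0.847×0 + x×1020 + 0.999×2410 + 6.32×2930 + (z_c − 0.847 − 7.319 − x)×3250
The z_c×3250 term appears on both sides and cancels. Collect the known terms of each column as K = Σ(ρt)_known − 3250 × (depth of known layers): K_A = 69222 − 3250×24.9 = −11703; K_B = 20925.19 − 3250×(0.847 + 7.319) = −5614.31.
Balance: K_A = K_B − x×(3250 − 1020), so x = (K_B − K_A)/(3250 − 1020) = 6088.69/2230 = 2.73 km.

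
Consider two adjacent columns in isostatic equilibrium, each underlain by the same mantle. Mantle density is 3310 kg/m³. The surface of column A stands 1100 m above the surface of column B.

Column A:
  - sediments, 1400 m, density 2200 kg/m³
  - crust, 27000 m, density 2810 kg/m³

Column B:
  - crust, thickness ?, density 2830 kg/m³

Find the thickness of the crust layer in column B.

Take the compensation level at the base of the deeper column (depth z_c below the surface of column A) and equate Σ ρ_i t_i down to z_c; mantle fills any gap and the z_c terms cancel.
Column A: 1400×2200 + 27000×2810 + (z_c − 28400)×3310
Column B: 1100×0 + x×2830 + (z_c − 1100 − 0 − x)×3310
The z_c×3310 term appears on both sides and cancels. Collect the known terms of each column as K = Σ(ρt)_known − 3310 × (depth of known layers): K_A = 78950000 − 3310×28400 = −15054000; K_B = 0 − 3310×(1100 + 0) = −3641000.
Balance: K_A = K_B − x×(3310 − 2830), so x = (K_B − K_A)/(3310 − 2830) = 11413000/480 = 23800 m.

23800 m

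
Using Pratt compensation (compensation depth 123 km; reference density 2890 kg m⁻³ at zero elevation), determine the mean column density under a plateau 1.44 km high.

2860 kg m⁻³

Pratt balance: ρ_ref D = ρ (D + h).
ρ = ρ_ref D/(D + h) = 2890 × 123 km/(123 km + 1.44 km) = 2860 kg m⁻³.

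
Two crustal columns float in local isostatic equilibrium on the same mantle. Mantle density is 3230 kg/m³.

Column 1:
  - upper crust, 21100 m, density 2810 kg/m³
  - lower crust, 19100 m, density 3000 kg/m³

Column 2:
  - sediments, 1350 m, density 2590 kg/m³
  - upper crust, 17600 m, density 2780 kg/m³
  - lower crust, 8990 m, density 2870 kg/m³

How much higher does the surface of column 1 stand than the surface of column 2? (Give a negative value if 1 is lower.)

382 m

For any compensation level in the mantle, the mantle terms cancel and isostasy reduces to e = (Σt_1 − Σt_2) − (Σ(ρt)_1 − Σ(ρt)_2) / ρ_m.
Σt_1 = 40200 m; Σt_2 = 27940 m; Σ(ρt)_1 = 116591000; Σ(ρt)_2 = 78225800 (in m·kg/m³).
e = (40200 − 27940) − (116591000 − 78225800) / 3230 = 382 m.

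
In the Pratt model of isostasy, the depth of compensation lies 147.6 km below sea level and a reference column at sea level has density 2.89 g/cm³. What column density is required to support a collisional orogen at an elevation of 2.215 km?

2.85 g/cm³

Pratt balance: ρ_ref D = ρ (D + h).
ρ = ρ_ref D/(D + h) = 2.89 × 147.6 km/(147.6 km + 2.215 km) = 2.85 g/cm³.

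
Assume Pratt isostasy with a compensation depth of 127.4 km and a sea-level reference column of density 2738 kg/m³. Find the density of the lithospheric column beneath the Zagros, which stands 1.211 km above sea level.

Pratt balance: ρ_ref D = ρ (D + h).
ρ = ρ_ref D/(D + h) = 2738 × 127.4 km/(127.4 km + 1.211 km) = 2710 kg/m³.

2710 kg/m³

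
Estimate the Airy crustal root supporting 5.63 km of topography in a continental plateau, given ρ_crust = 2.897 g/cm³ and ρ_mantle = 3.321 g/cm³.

In Airy isostatic equilibrium: the weight of the topography is balanced by the buoyancy of the root, ρ_c h = (ρ_m − ρ_c) r.
r = h · ρ_c / (ρ_m − ρ_c) = 5.63 km × 2.897 / (3.321 − 2.897) = 38.5 km.

38.5 km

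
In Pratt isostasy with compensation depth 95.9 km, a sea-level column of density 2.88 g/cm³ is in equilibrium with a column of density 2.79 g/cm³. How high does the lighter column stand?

ρ_ref D = ρ (D + h) → h = D (ρ_ref − ρ)/ρ.
h = 95.9 km × (2.88 − 2.79)/2.79 = 3.09 km.

3.09 km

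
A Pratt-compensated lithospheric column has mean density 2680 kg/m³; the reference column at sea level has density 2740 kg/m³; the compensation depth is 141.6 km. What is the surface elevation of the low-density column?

3.17 km

ρ_ref D = ρ (D + h) → h = D (ρ_ref − ρ)/ρ.
h = 141.6 km × (2740 − 2680)/2680 = 3.17 km.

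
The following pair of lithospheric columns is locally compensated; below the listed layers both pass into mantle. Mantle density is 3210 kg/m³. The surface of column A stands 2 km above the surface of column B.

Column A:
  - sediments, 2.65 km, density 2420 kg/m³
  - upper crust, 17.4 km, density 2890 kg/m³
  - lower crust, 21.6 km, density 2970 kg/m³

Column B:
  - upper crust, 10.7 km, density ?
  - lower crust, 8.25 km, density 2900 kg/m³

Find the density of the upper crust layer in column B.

2850 kg/m³

Take the compensation level at the base of the deeper column (depth z_c below the surface of column A) and equate Σ ρ_i t_i down to z_c; mantle fills any gap and the z_c terms cancel.
Column A: 2.65×2420 + 17.4×2890 + 21.6×2970 + (z_c − 41.65)×3210
Column B: 2×0 + 10.7×ρ + 8.25×2900 + (z_c − 2 − 18.95)×3210
The z_c×3210 term appears on both sides and cancels. Collect the known terms of each column as K = Σ(ρt)_known − 3210 × (depth of known layers): K_A = 120851 − 3210×41.65 = −12845.5; K_B = 23925 − 3210×(2 + 18.95) = −43324.5.
Balance: K_A = K_B + 10.7×ρ, so ρ = (K_A − K_B)/10.7 = 30479/10.7 = 2850 kg/m³.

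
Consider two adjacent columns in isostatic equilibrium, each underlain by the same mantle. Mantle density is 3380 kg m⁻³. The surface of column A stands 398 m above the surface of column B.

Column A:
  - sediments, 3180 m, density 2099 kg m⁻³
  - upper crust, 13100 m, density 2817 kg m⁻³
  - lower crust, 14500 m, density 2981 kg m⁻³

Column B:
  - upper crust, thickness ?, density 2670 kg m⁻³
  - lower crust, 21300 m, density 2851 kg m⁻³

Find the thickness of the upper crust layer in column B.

6510 m

Take the compensation level at the base of the deeper column (depth z_c below the surface of column A) and equate Σ ρ_i t_i down to z_c; mantle fills any gap and the z_c terms cancel.
Column A: 3180×2099 + 13100×2817 + 14500×2981 + (z_c − 30780)×3380
Column B: 398×0 + x×2670 + 21300×2851 + (z_c − 398 − 21300 − x)×3380
The z_c×3380 term appears on both sides and cancels. Collect the known terms of each column as K = Σ(ρt)_known − 3380 × (depth of known layers): K_A = 86802020 − 3380×30780 = −17234380; K_B = 60726300 − 3380×(398 + 21300) = −12612940.
Balance: K_A = K_B − x×(3380 − 2670), so x = (K_B − K_A)/(3380 − 2670) = 4621440/710 = 6510 m.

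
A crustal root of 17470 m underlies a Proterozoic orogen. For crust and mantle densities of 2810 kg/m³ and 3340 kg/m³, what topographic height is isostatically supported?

3300 m

In Airy isostatic equilibrium: ρ_c h = (ρ_m − ρ_c) r.
h = r (ρ_m − ρ_c) / ρ_c = 17470 m × (3340 − 2810) / 2810 = 3300 m.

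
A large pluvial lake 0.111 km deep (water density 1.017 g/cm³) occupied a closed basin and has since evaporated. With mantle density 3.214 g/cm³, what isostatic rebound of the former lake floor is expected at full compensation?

u = d ρ_w/ρ_m = 0.111 km × 1.017/3.214 = 0.0351 km.

0.0351 km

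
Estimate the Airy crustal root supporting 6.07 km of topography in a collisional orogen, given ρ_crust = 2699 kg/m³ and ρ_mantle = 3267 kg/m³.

By Archimedes' principle applied to the lithosphere: the weight of the topography is balanced by the buoyancy of the root, ρ_c h = (ρ_m − ρ_c) r.
r = h · ρ_c / (ρ_m − ρ_c) = 6.07 km × 2699 / (3267 − 2699) = 28.8 km.

28.8 km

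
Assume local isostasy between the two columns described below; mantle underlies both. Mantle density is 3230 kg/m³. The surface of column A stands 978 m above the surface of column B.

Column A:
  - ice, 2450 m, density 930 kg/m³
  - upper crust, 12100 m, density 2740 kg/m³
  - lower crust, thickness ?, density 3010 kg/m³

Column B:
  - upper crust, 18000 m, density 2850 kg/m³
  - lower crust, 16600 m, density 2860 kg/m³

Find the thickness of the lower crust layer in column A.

20800 m

Take the compensation level at the base of the deeper column (depth z_c below the surface of column A) and equate Σ ρ_i t_i down to z_c; mantle fills any gap and the z_c terms cancel.
Column A: 2450×930 + 12100×2740 + x×3010 + (z_c − 14550 − x)×3230
Column B: 978×0 + 18000×2850 + 16600×2860 + (z_c − 978 − 34600)×3230
The z_c×3230 term appears on both sides and cancels. Collect the known terms of each column as K = Σ(ρt)_known − 3230 × (depth of known layers): K_A = 35432500 − 3230×14550 = −11564000; K_B = 98776000 − 3230×(978 + 34600) = −16140940.
Balance: K_A − x×(3230 − 3010) = K_B, so x = (K_A − K_B)/(3230 − 3010) = 4576940/220 = 20800 m.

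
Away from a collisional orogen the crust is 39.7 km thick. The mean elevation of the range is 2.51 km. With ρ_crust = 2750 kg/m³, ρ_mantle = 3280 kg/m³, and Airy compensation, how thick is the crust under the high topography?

55.2 km

Root depth r = h ρ_c / (ρ_m − ρ_c) = 2.51 km × 2750 / 530 = 13.02 km.
Total thickness = T + h + r = 39.7 km + 2.51 km + 13.02 km = 55.2 km.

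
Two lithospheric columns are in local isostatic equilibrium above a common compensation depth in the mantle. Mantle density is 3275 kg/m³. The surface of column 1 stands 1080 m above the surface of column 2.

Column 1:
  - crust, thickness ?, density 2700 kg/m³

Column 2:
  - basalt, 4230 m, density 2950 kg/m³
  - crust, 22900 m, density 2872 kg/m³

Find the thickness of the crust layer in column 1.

24600 m

Take the compensation level at the base of the deeper column (depth z_c below the surface of column 1) and equate Σ ρ_i t_i down to z_c; mantle fills any gap and the z_c terms cancel.
Column 1: x×2700 + (z_c − 0 − x)×3275
Column 2: 1080×0 + 4230×2950 + 22900×2872 + (z_c − 1080 − 27130)×3275
The z_c×3275 term appears on both sides and cancels. Collect the known terms of each column as K = Σ(ρt)_known − 3275 × (depth of known layers): K_1 = 0 − 3275×0 = 0; K_2 = 78247300 − 3275×(1080 + 27130) = −14140450.
Balance: K_1 − x×(3275 − 2700) = K_2, so x = (K_1 − K_2)/(3275 − 2700) = 14140400/575 = 24600 m.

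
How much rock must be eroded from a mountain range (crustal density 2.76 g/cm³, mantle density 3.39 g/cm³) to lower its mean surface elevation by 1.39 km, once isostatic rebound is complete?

Net drop Δ = e − u = e − e ρ_c/ρ_m = e (ρ_m − ρ_c)/ρ_m.
e = Δ ρ_m/(ρ_m − ρ_c) = 1.39 km × 3.39/0.63 = 7.48 km.

7.48 km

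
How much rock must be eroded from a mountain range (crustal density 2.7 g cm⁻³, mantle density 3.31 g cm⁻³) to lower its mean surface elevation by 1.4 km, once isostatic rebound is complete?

Net drop Δ = e − u = e − e ρ_c/ρ_m = e (ρ_m − ρ_c)/ρ_m.
e = Δ ρ_m/(ρ_m − ρ_c) = 1.4 km × 3.31/0.61 = 7.6 km.

7.6 km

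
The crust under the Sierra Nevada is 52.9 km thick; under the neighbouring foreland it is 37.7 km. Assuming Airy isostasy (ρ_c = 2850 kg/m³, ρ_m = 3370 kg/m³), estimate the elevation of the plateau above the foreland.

2.35 km

Excess crust Δ = 52.9 km − 37.7 km = 15.2 km, split between elevation h and root r with h + r = Δ.
Airy balance ρ_c h = (ρ_m − ρ_c) r gives r = h ρ_c/(ρ_m − ρ_c), so h (1 + ρ_c/(ρ_m − ρ_c)) = Δ, i.e. h = Δ (ρ_m − ρ_c)/ρ_m.
h = 15.2 km × 520/3370 = 2.35 km.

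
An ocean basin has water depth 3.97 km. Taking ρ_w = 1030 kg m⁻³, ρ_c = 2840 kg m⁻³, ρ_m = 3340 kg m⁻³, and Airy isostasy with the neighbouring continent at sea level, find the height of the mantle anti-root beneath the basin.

14.4 km

For local isostatic compensation: replacing crust with seawater at the top is compensated by replacing crust with mantle at the base: d (ρ_c − ρ_w) = a (ρ_m − ρ_c).
a = d (ρ_c − ρ_w)/(ρ_m − ρ_c) = 3.97 km × 1810/500 = 14.4 km.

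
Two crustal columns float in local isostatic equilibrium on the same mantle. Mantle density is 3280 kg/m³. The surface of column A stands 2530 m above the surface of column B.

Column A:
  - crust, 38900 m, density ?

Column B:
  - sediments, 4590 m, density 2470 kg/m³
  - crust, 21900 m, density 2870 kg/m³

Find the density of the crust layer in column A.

Take the compensation level at the base of the deeper column (depth z_c below the surface of column A) and equate Σ ρ_i t_i down to z_c; mantle fills any gap and the z_c terms cancel.
Column A: 38900×ρ + (z_c − 38900)×3280
Column B: 2530×0 + 4590×2470 + 21900×2870 + (z_c − 2530 − 26490)×3280
The z_c×3280 term appears on both sides and cancels. Collect the known terms of each column as K = Σ(ρt)_known − 3280 × (depth of known layers): K_A = 0 − 3280×38900 = −127592000; K_B = 74190300 − 3280×(2530 + 26490) = −20995300.
Balance: K_A + 38900×ρ = K_B, so ρ = (K_B − K_A)/38900 = 106597000/38900 = 2740 kg/m³.

2740 kg/m³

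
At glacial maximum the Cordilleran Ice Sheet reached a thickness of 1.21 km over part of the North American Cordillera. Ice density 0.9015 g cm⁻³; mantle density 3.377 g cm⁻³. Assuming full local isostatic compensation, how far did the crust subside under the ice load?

Equating mass per unit area of the two columns: the ice load ρ_ice t is balanced by mantle displaced below, ρ_m s.
s = t ρ_ice / ρ_m = 1.21 km × 0.9015/3.377 = 0.323 km.

0.323 km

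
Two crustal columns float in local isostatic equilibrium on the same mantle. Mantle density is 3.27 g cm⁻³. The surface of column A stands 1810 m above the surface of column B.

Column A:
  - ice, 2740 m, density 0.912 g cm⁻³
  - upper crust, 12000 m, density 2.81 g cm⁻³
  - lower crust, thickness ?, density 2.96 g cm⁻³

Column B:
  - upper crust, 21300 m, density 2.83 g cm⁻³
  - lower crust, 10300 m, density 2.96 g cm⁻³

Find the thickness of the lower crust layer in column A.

Take the compensation level at the base of the deeper column (depth z_c below the surface of column A) and equate Σ ρ_i t_i down to z_c; mantle fills any gap and the z_c terms cancel.
Column A: 2740×0.912 + 12000×2.81 + x×2.96 + (z_c − 14740 − x)×3.27
Column B: 1810×0 + 21300×2.83 + 10300×2.96 + (z_c − 1810 − 31600)×3.27
The z_c×3.27 term appears on both sides and cancels. Collect the known terms of each column as K = Σ(ρt)_known − 3.27 × (depth of known layers): K_A = 36218.88 − 3.27×14740 = −11980.92; K_B = 90767 − 3.27×(1810 + 31600) = −18483.7.
Balance: K_A − x×(3.27 − 2.96) = K_B, so x = (K_A − K_B)/(3.27 − 2.96) = 6502.78/0.31 = 21000 m.

21000 m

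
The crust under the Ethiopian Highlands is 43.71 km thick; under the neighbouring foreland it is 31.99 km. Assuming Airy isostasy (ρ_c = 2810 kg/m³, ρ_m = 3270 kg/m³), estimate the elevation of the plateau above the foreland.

1.65 km

Excess crust Δ = 43.71 km − 31.99 km = 11.72 km, split between elevation h and root r with h + r = Δ.
Airy balance ρ_c h = (ρ_m − ρ_c) r gives r = h ρ_c/(ρ_m − ρ_c), so h (1 + ρ_c/(ρ_m − ρ_c)) = Δ, i.e. h = Δ (ρ_m − ρ_c)/ρ_m.
h = 11.72 km × 460/3270 = 1.65 km.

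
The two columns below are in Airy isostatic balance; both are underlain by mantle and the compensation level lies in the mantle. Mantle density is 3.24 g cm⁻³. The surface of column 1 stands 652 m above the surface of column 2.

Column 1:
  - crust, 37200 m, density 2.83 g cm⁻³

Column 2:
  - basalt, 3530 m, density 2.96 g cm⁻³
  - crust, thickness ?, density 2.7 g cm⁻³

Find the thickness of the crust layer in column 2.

22500 m

Take the compensation level at the base of the deeper column (depth z_c below the surface of column 1) and equate Σ ρ_i t_i down to z_c; mantle fills any gap and the z_c terms cancel.
Column 1: 37200×2.83 + (z_c − 37200)×3.24
Column 2: 652×0 + 3530×2.96 + x×2.7 + (z_c − 652 − 3530 − x)×3.24
The z_c×3.24 term appears on both sides and cancels. Collect the known terms of each column as K = Σ(ρt)_known − 3.24 × (depth of known layers): K_1 = 105276 − 3.24×37200 = −15252; K_2 = 10448.8 − 3.24×(652 + 3530) = −3100.88.
Balance: K_1 = K_2 − x×(3.24 − 2.7), so x = (K_2 − K_1)/(3.24 − 2.7) = 12151.1/0.54 = 22500 m.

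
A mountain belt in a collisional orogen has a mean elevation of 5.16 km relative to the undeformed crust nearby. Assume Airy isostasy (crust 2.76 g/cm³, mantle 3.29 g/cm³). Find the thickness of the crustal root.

26.9 km

Equating mass per unit area of the two columns: the weight of the topography is balanced by the buoyancy of the root, ρ_c h = (ρ_m − ρ_c) r.
r = h · ρ_c / (ρ_m − ρ_c) = 5.16 km × 2.76 / (3.29 − 2.76) = 26.9 km.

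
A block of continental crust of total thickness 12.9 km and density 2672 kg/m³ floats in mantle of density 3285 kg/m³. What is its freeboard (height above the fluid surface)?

2.41 km

Floating equilibrium: submerged depth d = t ρ_obj/ρ_fluid = 12.9 km × 2672/3285 = 10.49 km.
Freeboard = t − d = 12.9 km − 10.49 km = 2.41 km.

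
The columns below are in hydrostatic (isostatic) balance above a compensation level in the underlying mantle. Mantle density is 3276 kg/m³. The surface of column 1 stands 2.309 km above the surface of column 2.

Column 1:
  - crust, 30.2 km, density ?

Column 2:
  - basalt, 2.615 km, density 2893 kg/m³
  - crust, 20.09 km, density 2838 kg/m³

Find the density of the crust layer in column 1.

2700 kg/m³

Take the compensation level at the base of the deeper column (depth z_c below the surface of column 1) and equate Σ ρ_i t_i down to z_c; mantle fills any gap and the z_c terms cancel.
Column 1: 30.2×ρ + (z_c − 30.2)×3276
Column 2: 2.309×0 + 2.615×2893 + 20.09×2838 + (z_c − 2.309 − 22.705)×3276
The z_c×3276 term appears on both sides and cancels. Collect the known terms of each column as K = Σ(ρt)_known − 3276 × (depth of known layers): K_1 = 0 − 3276×30.2 = −98935.2; K_2 = 64580.615 − 3276×(2.309 + 22.705) = −17365.249.
Balance: K_1 + 30.2×ρ = K_2, so ρ = (K_2 − K_1)/30.2 = 81570/30.2 = 2700 kg/m³.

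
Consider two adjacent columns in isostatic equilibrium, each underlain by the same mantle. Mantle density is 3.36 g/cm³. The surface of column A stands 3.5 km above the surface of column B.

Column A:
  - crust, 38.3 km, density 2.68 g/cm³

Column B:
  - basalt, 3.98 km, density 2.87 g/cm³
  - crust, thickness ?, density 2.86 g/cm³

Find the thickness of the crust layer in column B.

Take the compensation level at the base of the deeper column (depth z_c below the surface of column A) and equate Σ ρ_i t_i down to z_c; mantle fills any gap and the z_c terms cancel.
Column A: 38.3×2.68 + (z_c − 38.3)×3.36
Column B: 3.5×0 + 3.98×2.87 + x×2.86 + (z_c − 3.5 − 3.98 − x)×3.36
The z_c×3.36 term appears on both sides and cancels. Collect the known terms of each column as K = Σ(ρt)_known − 3.36 × (depth of known layers): K_A = 102.644 − 3.36×38.3 = −26.044; K_B = 11.4226 − 3.36×(3.5 + 3.98) = −13.7102.
Balance: K_A = K_B − x×(3.36 − 2.86), so x = (K_B − K_A)/(3.36 − 2.86) = 12.3338/0.5 = 24.7 km.

24.7 km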